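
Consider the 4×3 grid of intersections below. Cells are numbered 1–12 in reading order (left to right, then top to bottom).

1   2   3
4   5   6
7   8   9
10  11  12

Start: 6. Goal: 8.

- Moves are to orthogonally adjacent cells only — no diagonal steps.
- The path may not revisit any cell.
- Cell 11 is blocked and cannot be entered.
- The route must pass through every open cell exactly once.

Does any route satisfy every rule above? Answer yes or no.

no

Cell 10 has only one open neighbour but is neither the start nor the goal, so a Hamiltonian route would have to both enter and leave it through the same neighbour — impossible without revisiting.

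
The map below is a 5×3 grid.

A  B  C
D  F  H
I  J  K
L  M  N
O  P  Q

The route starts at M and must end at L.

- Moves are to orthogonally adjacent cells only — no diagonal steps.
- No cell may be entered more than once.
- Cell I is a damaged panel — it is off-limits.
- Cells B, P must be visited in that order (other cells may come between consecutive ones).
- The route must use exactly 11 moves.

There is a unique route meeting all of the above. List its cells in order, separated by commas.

M, J, F, B, C, H, K, N, Q, P, O, L

The waypoints must appear in the order B, P, with no cell reused.
Route from M: up 3 to B, right 1 to C, down 4 to Q, left 2 to O, up 1 to L — 11 moves in all.
Check: order respected (B at step 3, P at step 9); 11 moves as required.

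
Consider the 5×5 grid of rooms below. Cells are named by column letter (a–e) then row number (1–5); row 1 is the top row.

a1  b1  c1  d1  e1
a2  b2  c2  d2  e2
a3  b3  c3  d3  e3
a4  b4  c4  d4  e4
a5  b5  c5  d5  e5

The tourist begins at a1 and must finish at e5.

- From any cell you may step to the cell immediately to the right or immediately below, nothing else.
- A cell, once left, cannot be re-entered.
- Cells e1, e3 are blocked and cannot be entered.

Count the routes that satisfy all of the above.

55

A right/down-only route from a1 to e5 makes exactly 4 down-moves and 4 right-moves in some order.
With no other constraints that would be C(8,4) = 70 routes.
Subtract routes through each blocked cell (inclusion–exclusion for overlaps): − through e1: 1 − through e3: 15 + through e1&e3: 1 → 55.
That gives 55 routes.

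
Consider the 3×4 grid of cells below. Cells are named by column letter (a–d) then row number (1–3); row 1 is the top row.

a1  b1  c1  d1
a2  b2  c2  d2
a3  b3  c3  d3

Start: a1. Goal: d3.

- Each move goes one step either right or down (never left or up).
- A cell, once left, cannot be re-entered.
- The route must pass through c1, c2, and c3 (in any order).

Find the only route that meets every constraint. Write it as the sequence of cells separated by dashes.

Moves only go right or down, so the column and row indices never decrease.
Route from a1: right 2 to c1, down 2 to c3, right 1 to d3 — 5 moves in all.
Check: all required cells visited.

a1 - b1 - c1 - c2 - c3 - d3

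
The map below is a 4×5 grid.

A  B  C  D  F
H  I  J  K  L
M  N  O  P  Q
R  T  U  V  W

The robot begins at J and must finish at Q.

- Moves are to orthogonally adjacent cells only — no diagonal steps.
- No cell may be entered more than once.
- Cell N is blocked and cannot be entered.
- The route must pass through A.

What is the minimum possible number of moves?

Any route passes through A somewhere between J and Q. Summing Manhattan distances along the two legs (J → A → Q) gives a lower bound of 3 + 6 = 9 moves.
A route of 9 moves achieves this: J → I → H → A → B → C → D → K → P → Q.
Since 9 matches the lower bound, it is optimal.

9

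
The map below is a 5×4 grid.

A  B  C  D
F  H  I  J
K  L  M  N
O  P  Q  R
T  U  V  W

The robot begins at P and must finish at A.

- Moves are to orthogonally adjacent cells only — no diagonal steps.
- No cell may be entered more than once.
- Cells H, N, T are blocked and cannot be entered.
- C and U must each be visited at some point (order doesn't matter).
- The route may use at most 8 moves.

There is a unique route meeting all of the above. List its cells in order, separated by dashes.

The 8-move cap with required stops at C, U leaves no slack for detours.
Route from P: down 1 to U, right 1 to V, up 4 to C, left 2 to A — 8 moves in all.
Check: all required cells visited; 8 ≤ 8 moves.

P - U - V - Q - M - I - C - B - A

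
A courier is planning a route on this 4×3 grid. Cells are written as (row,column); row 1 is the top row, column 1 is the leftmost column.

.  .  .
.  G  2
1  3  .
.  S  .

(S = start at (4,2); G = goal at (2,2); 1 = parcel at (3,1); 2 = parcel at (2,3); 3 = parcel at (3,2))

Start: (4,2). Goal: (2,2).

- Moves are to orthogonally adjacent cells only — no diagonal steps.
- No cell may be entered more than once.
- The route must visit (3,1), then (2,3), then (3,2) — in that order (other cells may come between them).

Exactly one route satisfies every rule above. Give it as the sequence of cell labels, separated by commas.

(4,2), (4,1), (3,1), (2,1), (1,1), (1,2), (1,3), (2,3), (3,3), (3,2), (2,2)

The waypoints must appear in the order (3,1), (2,3), (3,2), with no cell reused.
Route from (4,2): left 1 to (4,1), up 3 to (1,1), right 2 to (1,3), down 2 to (3,3), left 1 to (3,2), up 1 to (2,2) — 10 moves in all.
Check: order respected (1 at step 2, 2 at step 7, 3 at step 9).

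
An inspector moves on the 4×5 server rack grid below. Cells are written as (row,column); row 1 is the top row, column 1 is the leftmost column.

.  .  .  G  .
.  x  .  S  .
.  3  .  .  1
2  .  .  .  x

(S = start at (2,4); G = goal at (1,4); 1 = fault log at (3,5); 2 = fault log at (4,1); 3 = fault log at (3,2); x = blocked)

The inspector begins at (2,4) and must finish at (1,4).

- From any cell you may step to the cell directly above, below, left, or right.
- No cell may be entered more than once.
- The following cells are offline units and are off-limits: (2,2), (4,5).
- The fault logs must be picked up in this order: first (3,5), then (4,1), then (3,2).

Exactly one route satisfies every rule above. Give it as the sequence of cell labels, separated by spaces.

The waypoints must appear in the order (3,5), (4,1), (3,2), with no cell reused.
Route from (2,4): right to (2,5), down to (3,5), left to (3,4), down to (4,4), 3× left (reaching (4,1)), up to (3,1), 2× right (reaching (3,3)), 2× up (reaching (1,3)), right to (1,4) — 13 moves in all.
Check: order respected (1 at step 2, 2 at step 7, 3 at step 9).

(2,4) (2,5) (3,5) (3,4) (4,4) (4,3) (4,2) (4,1) (3,1) (3,2) (3,3) (2,3) (1,3) (1,4)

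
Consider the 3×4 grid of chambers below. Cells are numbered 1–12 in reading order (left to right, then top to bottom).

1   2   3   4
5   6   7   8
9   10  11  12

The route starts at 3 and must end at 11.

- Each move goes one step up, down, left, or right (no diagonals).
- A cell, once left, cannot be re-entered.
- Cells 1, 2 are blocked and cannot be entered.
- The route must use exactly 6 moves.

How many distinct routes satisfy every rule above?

Need simple routes of exactly 6 moves from 3 to 11 (Manhattan distance 2, so 2 moves are spent on a detour and 2 undoing it).
Enumerating: 3 7 6 5 9 10 11 | 3 4 8 7 6 10 11.
That gives 2 routes.

2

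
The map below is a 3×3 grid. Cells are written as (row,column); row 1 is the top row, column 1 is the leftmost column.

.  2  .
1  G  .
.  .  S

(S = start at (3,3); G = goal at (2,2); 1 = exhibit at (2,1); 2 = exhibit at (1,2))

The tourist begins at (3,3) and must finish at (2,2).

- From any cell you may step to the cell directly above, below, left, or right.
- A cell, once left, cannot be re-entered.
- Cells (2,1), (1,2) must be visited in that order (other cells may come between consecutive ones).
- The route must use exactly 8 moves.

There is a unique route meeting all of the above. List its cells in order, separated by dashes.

(3,3) - (3,2) - (3,1) - (2,1) - (1,1) - (1,2) - (1,3) - (2,3) - (2,2)

The waypoints must appear in the order (2,1), (1,2), with no cell reused.
Route from (3,3): left 2 to (3,1), up 2 to (1,1), right 2 to (1,3), down 1 to (2,3), left 1 to (2,2) — 8 moves in all.
Check: order respected (1 at step 3, 2 at step 5); 8 moves as required.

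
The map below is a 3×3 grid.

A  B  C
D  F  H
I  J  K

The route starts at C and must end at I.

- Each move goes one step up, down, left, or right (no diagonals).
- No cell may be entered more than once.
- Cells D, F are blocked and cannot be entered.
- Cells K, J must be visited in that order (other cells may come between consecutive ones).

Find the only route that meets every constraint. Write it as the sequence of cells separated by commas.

C, H, K, J, I

The waypoints must appear in the order K, J, with no cell reused.
Route from C: 2× down (reaching K), 2× left (reaching I) — 4 moves in all.
Check: order respected (K at step 2, J at step 3).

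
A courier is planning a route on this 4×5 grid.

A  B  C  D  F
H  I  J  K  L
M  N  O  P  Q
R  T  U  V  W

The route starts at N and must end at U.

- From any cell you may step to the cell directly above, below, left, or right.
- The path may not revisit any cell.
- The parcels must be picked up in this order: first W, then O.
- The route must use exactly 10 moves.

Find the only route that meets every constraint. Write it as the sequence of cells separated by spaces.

The waypoints must appear in the order W, O, with no cell reused.
Route from N: up 1 to I, right 3 to L, down 2 to W, left 1 to V, up 1 to P, left 1 to O, down 1 to U — 10 moves in all.
Check: order respected (W at step 6, O at step 9); 10 moves as required.

N I J K L Q W V P O U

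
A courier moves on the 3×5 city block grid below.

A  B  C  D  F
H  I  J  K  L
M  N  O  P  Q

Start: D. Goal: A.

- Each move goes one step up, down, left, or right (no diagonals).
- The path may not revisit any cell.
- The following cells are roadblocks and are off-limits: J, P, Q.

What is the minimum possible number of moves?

The Manhattan distance from D to A is |1−1| + |4−1| = 3, so at least 3 moves are needed.
A route of 3 moves achieves this: D → C → B → A.
Since 3 matches the lower bound, it is optimal.

3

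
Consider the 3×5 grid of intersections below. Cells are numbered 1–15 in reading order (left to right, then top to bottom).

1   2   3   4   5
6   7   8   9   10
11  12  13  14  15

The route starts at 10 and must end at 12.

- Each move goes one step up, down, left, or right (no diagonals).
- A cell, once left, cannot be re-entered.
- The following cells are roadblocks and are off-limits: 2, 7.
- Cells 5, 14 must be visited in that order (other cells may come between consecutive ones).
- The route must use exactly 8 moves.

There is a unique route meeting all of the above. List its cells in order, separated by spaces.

The waypoints must appear in the order 5, 14, with no cell reused.
Route from 10: up to 5, 2× left (reaching 3), down to 8, right to 9, down to 14, 2× left (reaching 12) — 8 moves in all.
Check: order respected (5 at step 1, 14 at step 6); 8 moves as required.

10 5 4 3 8 9 14 13 12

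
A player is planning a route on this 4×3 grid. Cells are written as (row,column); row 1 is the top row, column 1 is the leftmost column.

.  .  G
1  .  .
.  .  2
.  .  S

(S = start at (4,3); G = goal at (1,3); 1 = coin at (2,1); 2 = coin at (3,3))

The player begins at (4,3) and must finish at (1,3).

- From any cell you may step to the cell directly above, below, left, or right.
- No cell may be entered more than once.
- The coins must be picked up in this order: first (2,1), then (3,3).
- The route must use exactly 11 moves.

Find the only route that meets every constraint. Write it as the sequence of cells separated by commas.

The waypoints must appear in the order (2,1), (3,3), with no cell reused.
Route from (4,3): 2× left (reaching (4,1)), 3× up (reaching (1,1)), right to (1,2), 2× down (reaching (3,2)), right to (3,3), 2× up (reaching (1,3)) — 11 moves in all.
Check: order respected (1 at step 4, 2 at step 9); 11 moves as required.

(4,3), (4,2), (4,1), (3,1), (2,1), (1,1), (1,2), (2,2), (3,2), (3,3), (2,3), (1,3)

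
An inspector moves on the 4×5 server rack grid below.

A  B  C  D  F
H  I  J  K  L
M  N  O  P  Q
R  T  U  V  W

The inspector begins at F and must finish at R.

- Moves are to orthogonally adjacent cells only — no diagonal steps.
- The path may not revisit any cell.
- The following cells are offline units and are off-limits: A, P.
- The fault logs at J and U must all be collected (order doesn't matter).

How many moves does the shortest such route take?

7

Any route passes through J and U in some order between F and R. Summing Manhattan distances along each leg and taking the cheapest ordering (F → J → U → R) gives a lower bound of 3 + 2 + 2 = 7 moves.
A route of 7 moves achieves this: F → L → K → J → O → U → T → R.
Since 7 matches the lower bound, it is optimal.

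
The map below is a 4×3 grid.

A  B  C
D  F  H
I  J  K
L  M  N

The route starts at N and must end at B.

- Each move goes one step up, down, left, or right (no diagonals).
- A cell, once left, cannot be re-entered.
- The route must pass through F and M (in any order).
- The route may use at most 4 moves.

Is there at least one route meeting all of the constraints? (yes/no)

yes

One route that works: N → M → J → F → B.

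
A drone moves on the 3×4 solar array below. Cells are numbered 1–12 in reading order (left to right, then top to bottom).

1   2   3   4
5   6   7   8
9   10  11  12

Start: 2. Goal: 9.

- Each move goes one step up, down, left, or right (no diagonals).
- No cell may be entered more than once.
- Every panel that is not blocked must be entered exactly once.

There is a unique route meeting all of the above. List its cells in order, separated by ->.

Need to visit all 12 open cells exactly once, starting at 2 and ending at 9.
Route from 2: left to 1, down to 5, 2× right (reaching 7), up to 3, right to 4, 2× down (reaching 12), 3× left (reaching 9) — 11 moves in all.
Check: all 12 open cells covered.

2 -> 1 -> 5 -> 6 -> 7 -> 3 -> 4 -> 8 -> 12 -> 11 -> 10 -> 9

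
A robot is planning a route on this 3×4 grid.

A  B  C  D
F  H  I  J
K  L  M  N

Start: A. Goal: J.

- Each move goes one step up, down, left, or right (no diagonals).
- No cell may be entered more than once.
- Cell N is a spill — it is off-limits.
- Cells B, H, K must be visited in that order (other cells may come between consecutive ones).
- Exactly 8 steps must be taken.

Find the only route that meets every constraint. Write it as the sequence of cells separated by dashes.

A - B - H - F - K - L - M - I - J

The waypoints must appear in the order B, H, K, with no cell reused.
Route from A: right 1 to B, down 1 to H, left 1 to F, down 1 to K, right 2 to M, up 1 to I, right 1 to J — 8 moves in all.
Check: order respected (B at step 1, H at step 2, K at step 4); 8 moves as required.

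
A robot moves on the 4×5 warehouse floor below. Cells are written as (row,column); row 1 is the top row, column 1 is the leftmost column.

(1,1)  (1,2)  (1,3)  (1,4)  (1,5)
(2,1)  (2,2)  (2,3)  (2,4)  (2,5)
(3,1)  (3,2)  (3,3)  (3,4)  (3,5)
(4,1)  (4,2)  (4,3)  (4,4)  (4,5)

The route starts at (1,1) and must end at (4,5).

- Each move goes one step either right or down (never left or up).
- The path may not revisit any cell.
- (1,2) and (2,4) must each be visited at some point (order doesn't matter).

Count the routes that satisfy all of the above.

9

A right/down-only route from (1,1) to (4,5) makes exactly 3 down-moves and 4 right-moves in some order.
With no other constraints that would be C(7,3) = 35 routes.
A monotone route can only reach the required cells in the order (1,2), (2,4), so split there and multiply the segment counts: (1,1)→(1,2): 1; (1,2)→(2,4): 3; (2,4)→(4,5): 3; product = 9.
That gives 9 routes.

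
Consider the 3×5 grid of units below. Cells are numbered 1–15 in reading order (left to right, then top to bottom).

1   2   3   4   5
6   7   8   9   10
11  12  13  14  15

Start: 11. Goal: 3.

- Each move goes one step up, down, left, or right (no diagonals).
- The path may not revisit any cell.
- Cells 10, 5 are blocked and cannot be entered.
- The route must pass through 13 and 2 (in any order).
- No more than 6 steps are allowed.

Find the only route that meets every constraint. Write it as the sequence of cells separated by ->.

11 -> 12 -> 13 -> 8 -> 7 -> 2 -> 3

The 6-move cap with required stops at 13, 2 leaves no slack for detours.
Route from 11: 2× right (reaching 13), up to 8, left to 7, up to 2, right to 3 — 6 moves in all.
Check: all required cells visited; 6 ≤ 6 moves.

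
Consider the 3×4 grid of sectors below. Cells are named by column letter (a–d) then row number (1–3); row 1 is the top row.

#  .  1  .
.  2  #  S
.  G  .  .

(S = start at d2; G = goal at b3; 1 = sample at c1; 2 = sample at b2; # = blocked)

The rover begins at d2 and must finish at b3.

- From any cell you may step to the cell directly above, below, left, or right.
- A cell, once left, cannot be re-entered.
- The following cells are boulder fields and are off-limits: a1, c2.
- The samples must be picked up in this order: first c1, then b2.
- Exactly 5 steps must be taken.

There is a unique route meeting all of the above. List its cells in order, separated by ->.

The waypoints must appear in the order c1, b2, with no cell reused.
Route from d2: up 1 to d1, left 2 to b1, down 2 to b3 — 5 moves in all.
Check: order respected (1 at step 2, 2 at step 4); 5 moves as required.

d2 -> d1 -> c1 -> b1 -> b2 -> b3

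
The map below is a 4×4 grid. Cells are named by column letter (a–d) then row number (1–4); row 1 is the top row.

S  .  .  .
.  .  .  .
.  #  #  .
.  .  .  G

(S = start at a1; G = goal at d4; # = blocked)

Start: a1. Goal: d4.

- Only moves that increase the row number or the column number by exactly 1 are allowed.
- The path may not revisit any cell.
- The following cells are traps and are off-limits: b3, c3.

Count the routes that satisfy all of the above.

5

A right/down-only route from a1 to d4 makes exactly 3 down-moves and 3 right-moves in some order.
With no other constraints that would be C(6,3) = 20 routes.
Subtract routes through each blocked cell (inclusion–exclusion for overlaps): − through b3: 9 − through c3: 12 + through b3&c3: 6 → 5.
That gives 5 routes.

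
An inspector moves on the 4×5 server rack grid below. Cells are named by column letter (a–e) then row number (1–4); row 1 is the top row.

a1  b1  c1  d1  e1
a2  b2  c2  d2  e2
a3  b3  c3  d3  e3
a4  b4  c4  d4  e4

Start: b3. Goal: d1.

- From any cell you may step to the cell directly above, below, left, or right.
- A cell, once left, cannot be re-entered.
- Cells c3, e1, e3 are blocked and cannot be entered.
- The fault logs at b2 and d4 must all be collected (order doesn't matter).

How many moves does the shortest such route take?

Any route passes through b2 and d4 in some order between b3 and d1. Summing Manhattan distances along each leg and taking the cheapest ordering (b3 → b2 → d4 → d1) gives a lower bound of 1 + 4 + 3 = 8 moves.
The shortest route satisfying every rule uses 10 moves: b3 → b2 → a2 → a3 → a4 → b4 → c4 → d4 → d3 → d2 → d1.
The bound of 8 isn't tight here; checking systematically, no route of length 8 through 9 satisfies every constraint, so 10 is the minimum.

10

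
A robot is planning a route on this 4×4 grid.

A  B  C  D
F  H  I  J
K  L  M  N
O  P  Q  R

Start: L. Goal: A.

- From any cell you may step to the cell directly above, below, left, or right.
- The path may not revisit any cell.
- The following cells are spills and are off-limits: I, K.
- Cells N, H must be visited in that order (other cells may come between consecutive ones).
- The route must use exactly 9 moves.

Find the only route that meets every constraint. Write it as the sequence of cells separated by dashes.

The waypoints must appear in the order N, H, with no cell reused.
Route from L: right 2 to N, up 2 to D, left 2 to B, down 1 to H, left 1 to F, up 1 to A — 9 moves in all.
Check: order respected (N at step 2, H at step 7); 9 moves as required.

L - M - N - J - D - C - B - H - F - A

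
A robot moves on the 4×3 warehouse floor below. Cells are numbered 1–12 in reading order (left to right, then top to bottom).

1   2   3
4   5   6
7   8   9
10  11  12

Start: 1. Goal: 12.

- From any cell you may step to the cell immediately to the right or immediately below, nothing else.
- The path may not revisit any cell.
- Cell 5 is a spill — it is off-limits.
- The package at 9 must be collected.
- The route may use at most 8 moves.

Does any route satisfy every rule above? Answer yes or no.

One route that works: 1 → 4 → 7 → 8 → 9 → 12.

yes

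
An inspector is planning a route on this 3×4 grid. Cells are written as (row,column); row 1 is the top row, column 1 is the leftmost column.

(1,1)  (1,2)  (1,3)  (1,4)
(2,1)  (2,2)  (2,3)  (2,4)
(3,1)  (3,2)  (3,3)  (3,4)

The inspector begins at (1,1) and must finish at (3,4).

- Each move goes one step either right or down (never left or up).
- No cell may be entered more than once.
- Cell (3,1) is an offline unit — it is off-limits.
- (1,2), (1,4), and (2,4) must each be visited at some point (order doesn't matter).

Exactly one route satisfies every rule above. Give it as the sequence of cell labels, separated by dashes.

Moves only go right or down, so the column and row indices never decrease.
Route from (1,1): right 3 to (1,4), down 2 to (3,4) — 5 moves in all.
Check: all required cells visited.

(1,1) - (1,2) - (1,3) - (1,4) - (2,4) - (3,4)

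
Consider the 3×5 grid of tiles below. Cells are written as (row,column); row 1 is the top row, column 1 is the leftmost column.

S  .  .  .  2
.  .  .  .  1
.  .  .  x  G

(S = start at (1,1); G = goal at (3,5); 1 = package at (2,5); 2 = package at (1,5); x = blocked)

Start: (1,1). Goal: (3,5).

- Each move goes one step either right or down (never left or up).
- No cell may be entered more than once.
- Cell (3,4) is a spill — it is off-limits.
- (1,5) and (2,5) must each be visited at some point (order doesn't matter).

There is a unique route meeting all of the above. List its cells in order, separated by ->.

Moves only go right or down, so the column and row indices never decrease.
Route from (1,1): 4× right (reaching (1,5)), 2× down (reaching (3,5)) — 6 moves in all.
Check: all required cells visited.

(1,1) -> (1,2) -> (1,3) -> (1,4) -> (1,5) -> (2,5) -> (3,5)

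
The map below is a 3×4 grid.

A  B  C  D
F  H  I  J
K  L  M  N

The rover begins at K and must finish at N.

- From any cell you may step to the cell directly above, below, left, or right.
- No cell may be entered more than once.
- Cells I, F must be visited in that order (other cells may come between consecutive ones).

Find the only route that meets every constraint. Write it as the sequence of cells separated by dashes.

K - L - M - I - H - F - A - B - C - D - J - N

The waypoints must appear in the order I, F, with no cell reused.
Route from K: right 2 to M, up 1 to I, left 2 to F, up 1 to A, right 3 to D, down 2 to N — 11 moves in all.
Check: order respected (I at step 3, F at step 5).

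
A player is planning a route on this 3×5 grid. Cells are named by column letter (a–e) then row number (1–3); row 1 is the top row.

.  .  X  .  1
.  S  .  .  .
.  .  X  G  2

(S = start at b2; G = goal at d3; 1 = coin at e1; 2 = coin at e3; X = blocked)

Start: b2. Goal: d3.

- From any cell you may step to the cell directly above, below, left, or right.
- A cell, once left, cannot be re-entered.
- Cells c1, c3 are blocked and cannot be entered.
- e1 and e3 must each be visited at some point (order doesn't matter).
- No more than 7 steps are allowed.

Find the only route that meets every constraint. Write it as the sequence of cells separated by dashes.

b2 - c2 - d2 - d1 - e1 - e2 - e3 - d3

The budget equals the shortest possible length, so every move has to be on a shortest route through the required cells.
Route from b2: right 2 to d2, up 1 to d1, right 1 to e1, down 2 to e3, left 1 to d3 — 7 moves in all.
Check: all required cells visited; 7 ≤ 7 moves.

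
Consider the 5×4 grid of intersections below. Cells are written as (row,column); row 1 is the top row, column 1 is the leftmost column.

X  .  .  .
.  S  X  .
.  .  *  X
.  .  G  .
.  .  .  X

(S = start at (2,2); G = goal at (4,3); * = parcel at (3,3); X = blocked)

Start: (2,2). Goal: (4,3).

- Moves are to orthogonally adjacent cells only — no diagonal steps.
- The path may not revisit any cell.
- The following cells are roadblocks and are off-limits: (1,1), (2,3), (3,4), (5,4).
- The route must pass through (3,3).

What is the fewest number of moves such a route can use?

Any route passes through (3,3) somewhere between (2,2) and (4,3). Summing Manhattan distances along the two legs ((2,2) → (3,3) → (4,3)) gives a lower bound of 2 + 1 = 3 moves.
A route of 3 moves achieves this: (2,2) → (3,2) → (3,3) → (4,3).
Since 3 matches the lower bound, it is optimal.

3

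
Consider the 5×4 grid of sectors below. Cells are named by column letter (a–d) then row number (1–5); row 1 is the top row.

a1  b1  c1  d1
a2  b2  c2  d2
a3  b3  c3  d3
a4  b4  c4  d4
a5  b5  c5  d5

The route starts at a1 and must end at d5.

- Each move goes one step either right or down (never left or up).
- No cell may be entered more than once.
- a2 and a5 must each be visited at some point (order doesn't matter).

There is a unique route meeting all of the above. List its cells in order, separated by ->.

Moves only go right or down, so the column and row indices never decrease.
Route from a1: 4× down (reaching a5), 3× right (reaching d5) — 7 moves in all.
Check: all required cells visited.

a1 -> a2 -> a3 -> a4 -> a5 -> b5 -> c5 -> d5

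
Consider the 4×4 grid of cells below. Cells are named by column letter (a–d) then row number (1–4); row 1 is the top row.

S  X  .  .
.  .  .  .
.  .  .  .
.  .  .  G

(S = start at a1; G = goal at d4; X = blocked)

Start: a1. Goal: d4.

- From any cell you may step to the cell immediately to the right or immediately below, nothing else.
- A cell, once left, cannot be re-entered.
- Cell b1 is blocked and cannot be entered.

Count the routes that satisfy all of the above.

A right/down-only route from a1 to d4 makes exactly 3 down-moves and 3 right-moves in some order.
With no other constraints that would be C(6,3) = 20 routes.
Subtract routes through each blocked cell (inclusion–exclusion for overlaps): − through b1: 10 → 10.
That gives 10 routes.

10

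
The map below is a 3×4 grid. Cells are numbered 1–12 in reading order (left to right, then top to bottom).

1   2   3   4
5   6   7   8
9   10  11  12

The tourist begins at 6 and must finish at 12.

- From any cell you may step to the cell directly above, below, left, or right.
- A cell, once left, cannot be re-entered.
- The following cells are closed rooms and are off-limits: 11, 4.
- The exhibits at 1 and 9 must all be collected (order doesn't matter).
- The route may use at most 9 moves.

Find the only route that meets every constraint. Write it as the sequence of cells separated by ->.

6 -> 10 -> 9 -> 5 -> 1 -> 2 -> 3 -> 7 -> 8 -> 12

Any route must reach 1 and 9 and still end at 12 within 9 moves, so the order of the required stops is forced.
Route from 6: down 1 to 10, left 1 to 9, up 2 to 1, right 2 to 3, down 1 to 7, right 1 to 8, down 1 to 12 — 9 moves in all.
Check: all required cells visited; 9 ≤ 9 moves.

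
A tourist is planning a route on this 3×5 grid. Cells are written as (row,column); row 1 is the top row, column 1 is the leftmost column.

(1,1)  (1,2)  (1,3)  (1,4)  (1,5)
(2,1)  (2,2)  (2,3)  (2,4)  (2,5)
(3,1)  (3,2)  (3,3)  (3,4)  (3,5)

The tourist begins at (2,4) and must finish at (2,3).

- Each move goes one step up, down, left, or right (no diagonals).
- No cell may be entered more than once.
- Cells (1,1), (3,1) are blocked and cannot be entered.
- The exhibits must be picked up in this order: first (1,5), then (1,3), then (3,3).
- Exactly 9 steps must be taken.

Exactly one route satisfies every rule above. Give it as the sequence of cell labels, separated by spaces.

(2,4) (2,5) (1,5) (1,4) (1,3) (1,2) (2,2) (3,2) (3,3) (2,3)

The waypoints must appear in the order (1,5), (1,3), (3,3), with no cell reused.
Route from (2,4): right to (2,5), up to (1,5), 3× left (reaching (1,2)), 2× down (reaching (3,2)), right to (3,3), up to (2,3) — 9 moves in all.
Check: order respected ((1,5) at step 2, (1,3) at step 4, (3,3) at step 8); 9 moves as required.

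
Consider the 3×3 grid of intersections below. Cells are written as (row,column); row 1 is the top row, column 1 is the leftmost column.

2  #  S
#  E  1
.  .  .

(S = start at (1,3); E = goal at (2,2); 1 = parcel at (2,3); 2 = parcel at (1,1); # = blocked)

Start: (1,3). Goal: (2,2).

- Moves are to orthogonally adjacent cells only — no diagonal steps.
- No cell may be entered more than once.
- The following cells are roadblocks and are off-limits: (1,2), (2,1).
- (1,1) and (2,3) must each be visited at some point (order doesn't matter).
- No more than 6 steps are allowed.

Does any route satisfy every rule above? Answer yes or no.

The blocked cells wall (1,1) off from (1,3) completely — no sequence of moves reaches it at all, so no route can satisfy the rules.

no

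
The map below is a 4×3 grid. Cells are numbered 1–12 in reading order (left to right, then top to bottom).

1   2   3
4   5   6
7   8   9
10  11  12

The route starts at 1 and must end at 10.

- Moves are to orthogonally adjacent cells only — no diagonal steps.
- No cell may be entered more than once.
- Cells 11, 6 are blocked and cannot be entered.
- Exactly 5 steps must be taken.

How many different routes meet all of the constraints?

Need simple routes of exactly 5 moves from 1 to 10 (Manhattan distance 3, so 1 moves are spent on a detour and 1 undoing it).
Enumerating: 1 4 5 8 7 10 | 1 2 5 8 7 10 | 1 2 5 4 7 10.
That gives 3 routes.

3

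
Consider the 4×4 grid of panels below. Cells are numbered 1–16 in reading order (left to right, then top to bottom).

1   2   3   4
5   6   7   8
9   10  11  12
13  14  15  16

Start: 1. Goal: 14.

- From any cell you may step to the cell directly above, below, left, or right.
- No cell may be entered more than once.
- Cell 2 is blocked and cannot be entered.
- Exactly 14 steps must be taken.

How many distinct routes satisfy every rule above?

Need simple routes of exactly 14 moves from 1 to 14 (Manhattan distance 4, so 5 moves are spent on a detour and 5 undoing it).
Enumerating: 1 5 6 7 3 4 8 12 16 15 11 10 9 13 14.
That gives 1 route.

1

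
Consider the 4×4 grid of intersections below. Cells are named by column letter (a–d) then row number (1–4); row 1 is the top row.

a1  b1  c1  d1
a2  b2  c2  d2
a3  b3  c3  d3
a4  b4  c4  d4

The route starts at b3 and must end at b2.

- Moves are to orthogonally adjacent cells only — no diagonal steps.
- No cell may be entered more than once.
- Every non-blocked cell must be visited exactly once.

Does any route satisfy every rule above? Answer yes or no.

yes

One route that works: b3 → b4 → a4 → a3 → a2 → a1 → b1 → c1 → d1 → d2 → d3 → d4 → c4 → c3 → c2 → b2.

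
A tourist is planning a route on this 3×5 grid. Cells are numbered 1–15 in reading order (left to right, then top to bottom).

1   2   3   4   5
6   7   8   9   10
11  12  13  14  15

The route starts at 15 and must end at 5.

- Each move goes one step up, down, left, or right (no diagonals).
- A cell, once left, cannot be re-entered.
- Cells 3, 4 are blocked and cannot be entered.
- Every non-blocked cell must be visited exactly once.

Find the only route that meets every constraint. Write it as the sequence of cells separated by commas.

Need to visit all 13 open cells exactly once, starting at 15 and ending at 5.
Route from 15: left 4 to 11, up 2 to 1, right 1 to 2, down 1 to 7, right 3 to 10, up 1 to 5 — 12 moves in all.
Check: all 13 open cells covered.

15, 14, 13, 12, 11, 6, 1, 2, 7, 8, 9, 10, 5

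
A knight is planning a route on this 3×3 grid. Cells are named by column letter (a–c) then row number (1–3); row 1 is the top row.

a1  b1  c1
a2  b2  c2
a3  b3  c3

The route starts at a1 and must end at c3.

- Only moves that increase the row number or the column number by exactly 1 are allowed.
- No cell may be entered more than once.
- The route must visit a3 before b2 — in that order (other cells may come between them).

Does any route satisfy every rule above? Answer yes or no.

b2 lies above a3, so going from a3 to b2 would need an upward move — but moves only go right/down, so a3 cannot be visited before b2.

no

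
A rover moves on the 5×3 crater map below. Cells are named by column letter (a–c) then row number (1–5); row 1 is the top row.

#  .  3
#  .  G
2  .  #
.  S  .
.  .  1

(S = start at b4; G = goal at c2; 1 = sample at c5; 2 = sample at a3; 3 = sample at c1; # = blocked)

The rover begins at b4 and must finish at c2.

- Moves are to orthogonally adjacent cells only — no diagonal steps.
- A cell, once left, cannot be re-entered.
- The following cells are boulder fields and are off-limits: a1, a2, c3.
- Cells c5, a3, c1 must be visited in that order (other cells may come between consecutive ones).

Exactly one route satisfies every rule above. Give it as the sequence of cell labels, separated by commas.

The waypoints must appear in the order c5, a3, c1, with no cell reused.
Route from b4: right to c4, down to c5, 2× left (reaching a5), 2× up (reaching a3), right to b3, 2× up (reaching b1), right to c1, down to c2 — 11 moves in all.
Check: order respected (1 at step 2, 2 at step 6, 3 at step 10).

b4, c4, c5, b5, a5, a4, a3, b3, b2, b1, c1, c2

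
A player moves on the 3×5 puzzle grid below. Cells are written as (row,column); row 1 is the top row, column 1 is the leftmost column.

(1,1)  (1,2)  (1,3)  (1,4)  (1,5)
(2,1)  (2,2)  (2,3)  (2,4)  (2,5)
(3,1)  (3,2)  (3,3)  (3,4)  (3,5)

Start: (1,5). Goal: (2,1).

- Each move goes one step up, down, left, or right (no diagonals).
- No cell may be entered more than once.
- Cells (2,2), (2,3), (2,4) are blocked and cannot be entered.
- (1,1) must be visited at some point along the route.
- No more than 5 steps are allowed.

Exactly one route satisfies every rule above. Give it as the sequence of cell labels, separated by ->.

(1,5) -> (1,4) -> (1,3) -> (1,2) -> (1,1) -> (2,1)

Any route must reach (1,1) and still end at (2,1) within 5 moves, so the order of the required stops is forced.
Route from (1,5): left 4 to (1,1), down 1 to (2,1) — 5 moves in all.
Check: all required cells visited; 5 ≤ 5 moves.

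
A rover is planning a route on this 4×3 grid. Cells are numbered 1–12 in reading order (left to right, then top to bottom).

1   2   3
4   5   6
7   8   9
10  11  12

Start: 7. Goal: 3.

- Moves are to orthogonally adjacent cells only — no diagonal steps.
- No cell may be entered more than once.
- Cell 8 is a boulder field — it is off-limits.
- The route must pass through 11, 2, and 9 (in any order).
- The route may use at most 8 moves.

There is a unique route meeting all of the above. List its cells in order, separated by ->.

The budget equals the shortest possible length, so every move has to be on a shortest route through the required cells.
Route from 7: down 1 to 10, right 2 to 12, up 2 to 6, left 1 to 5, up 1 to 2, right 1 to 3 — 8 moves in all.
Check: all required cells visited; 8 ≤ 8 moves.

7 -> 10 -> 11 -> 12 -> 9 -> 6 -> 5 -> 2 -> 3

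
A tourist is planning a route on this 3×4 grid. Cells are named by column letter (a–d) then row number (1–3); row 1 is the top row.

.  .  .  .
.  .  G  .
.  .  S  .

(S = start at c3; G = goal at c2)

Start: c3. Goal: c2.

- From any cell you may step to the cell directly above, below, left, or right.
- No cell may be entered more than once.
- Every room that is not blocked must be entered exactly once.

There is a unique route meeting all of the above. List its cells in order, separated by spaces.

Need to visit all 12 open cells exactly once, starting at c3 and ending at c2.
Cell d1 has only two open neighbours (d2 and c1), so the path must pass straight through it: one of those is the cell it's entered from and the other is where it exits.
Route from c3: right 1 to d3, up 2 to d1, left 3 to a1, down 2 to a3, right 1 to b3, up 1 to b2, right 1 to c2 — 11 moves in all.
Check: all 12 open cells covered.

c3 d3 d2 d1 c1 b1 a1 a2 a3 b3 b2 c2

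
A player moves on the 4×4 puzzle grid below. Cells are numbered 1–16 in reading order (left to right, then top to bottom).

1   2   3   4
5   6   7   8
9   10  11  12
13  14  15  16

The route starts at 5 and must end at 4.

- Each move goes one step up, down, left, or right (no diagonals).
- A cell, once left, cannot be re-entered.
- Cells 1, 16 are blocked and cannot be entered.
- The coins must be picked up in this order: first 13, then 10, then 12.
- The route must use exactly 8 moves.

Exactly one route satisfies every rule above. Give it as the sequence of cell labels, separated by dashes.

5 - 9 - 13 - 14 - 10 - 11 - 12 - 8 - 4

The waypoints must appear in the order 13, 10, 12, with no cell reused.
Route from 5: down 2 to 13, right 1 to 14, up 1 to 10, right 2 to 12, up 2 to 4 — 8 moves in all.
Check: order respected (13 at step 2, 10 at step 4, 12 at step 6); 8 moves as required.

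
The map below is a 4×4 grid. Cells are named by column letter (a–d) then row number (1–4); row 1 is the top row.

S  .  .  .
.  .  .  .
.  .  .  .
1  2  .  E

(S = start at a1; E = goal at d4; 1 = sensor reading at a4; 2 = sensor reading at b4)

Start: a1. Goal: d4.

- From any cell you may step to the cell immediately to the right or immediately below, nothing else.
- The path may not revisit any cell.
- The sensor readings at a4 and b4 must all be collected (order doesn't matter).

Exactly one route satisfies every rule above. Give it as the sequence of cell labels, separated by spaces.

a1 a2 a3 a4 b4 c4 d4

Moves only go right or down, so the column and row indices never decrease.
Route from a1: 3× down (reaching a4), 3× right (reaching d4) — 6 moves in all.
Check: all required cells visited.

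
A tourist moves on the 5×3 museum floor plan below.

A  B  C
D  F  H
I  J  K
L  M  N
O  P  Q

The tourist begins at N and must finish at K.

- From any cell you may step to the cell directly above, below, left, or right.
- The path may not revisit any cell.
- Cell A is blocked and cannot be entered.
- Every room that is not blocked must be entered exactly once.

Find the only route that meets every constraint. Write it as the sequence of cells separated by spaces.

N Q P O L M J I D F B C H K

Need to visit all 14 open cells exactly once, starting at N and ending at K.
Route from N: down 1 to Q, left 2 to O, up 1 to L, right 1 to M, up 1 to J, left 1 to I, up 1 to D, right 1 to F, up 1 to B, right 1 to C, down 2 to K — 13 moves in all.
Check: all 14 open cells covered.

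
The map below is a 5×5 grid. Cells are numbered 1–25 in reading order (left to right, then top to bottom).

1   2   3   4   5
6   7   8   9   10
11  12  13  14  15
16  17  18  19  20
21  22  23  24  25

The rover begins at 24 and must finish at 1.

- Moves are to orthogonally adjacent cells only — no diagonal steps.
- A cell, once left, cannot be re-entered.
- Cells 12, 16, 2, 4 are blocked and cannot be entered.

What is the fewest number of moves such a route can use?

The Manhattan distance from 24 to 1 is |5−1| + |4−1| = 7, so at least 7 moves are needed.
A route of 7 moves achieves this: 24 → 19 → 14 → 9 → 8 → 7 → 6 → 1.
Since 7 matches the lower bound, it is optimal.

7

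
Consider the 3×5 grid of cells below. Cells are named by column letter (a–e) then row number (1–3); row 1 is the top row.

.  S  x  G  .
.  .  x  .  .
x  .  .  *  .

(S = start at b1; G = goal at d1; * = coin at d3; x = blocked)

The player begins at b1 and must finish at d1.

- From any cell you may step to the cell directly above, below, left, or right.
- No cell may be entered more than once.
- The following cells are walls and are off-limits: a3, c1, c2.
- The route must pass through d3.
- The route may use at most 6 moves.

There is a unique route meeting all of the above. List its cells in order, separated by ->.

b1 -> b2 -> b3 -> c3 -> d3 -> d2 -> d1

The 6-move cap with required stops at d3 leaves no slack for detours.
Route from b1: down 2 to b3, right 2 to d3, up 2 to d1 — 6 moves in all.
Check: all required cells visited; 6 ≤ 6 moves.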